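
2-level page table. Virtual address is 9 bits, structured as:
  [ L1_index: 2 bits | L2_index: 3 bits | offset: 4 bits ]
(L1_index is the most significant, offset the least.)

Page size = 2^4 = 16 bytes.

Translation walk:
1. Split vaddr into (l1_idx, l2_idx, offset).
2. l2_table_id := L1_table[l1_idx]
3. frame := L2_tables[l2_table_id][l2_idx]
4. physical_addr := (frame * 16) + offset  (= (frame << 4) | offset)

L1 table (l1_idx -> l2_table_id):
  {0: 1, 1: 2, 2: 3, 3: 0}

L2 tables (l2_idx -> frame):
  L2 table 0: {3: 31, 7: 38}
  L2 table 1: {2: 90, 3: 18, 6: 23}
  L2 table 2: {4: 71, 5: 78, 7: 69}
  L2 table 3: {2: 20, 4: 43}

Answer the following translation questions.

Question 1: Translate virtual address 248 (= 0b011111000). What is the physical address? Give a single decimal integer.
vaddr = 248 = 0b011111000
Split: l1_idx=1, l2_idx=7, offset=8
L1[1] = 2
L2[2][7] = 69
paddr = 69 * 16 + 8 = 1112

Answer: 1112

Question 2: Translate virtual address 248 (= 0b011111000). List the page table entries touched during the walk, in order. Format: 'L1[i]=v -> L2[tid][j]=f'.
vaddr = 248 = 0b011111000
Split: l1_idx=1, l2_idx=7, offset=8

Answer: L1[1]=2 -> L2[2][7]=69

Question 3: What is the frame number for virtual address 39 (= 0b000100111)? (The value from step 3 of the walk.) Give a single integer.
Answer: 90

Derivation:
vaddr = 39: l1_idx=0, l2_idx=2
L1[0] = 1; L2[1][2] = 90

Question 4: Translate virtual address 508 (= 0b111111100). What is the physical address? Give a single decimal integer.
Answer: 620

Derivation:
vaddr = 508 = 0b111111100
Split: l1_idx=3, l2_idx=7, offset=12
L1[3] = 0
L2[0][7] = 38
paddr = 38 * 16 + 12 = 620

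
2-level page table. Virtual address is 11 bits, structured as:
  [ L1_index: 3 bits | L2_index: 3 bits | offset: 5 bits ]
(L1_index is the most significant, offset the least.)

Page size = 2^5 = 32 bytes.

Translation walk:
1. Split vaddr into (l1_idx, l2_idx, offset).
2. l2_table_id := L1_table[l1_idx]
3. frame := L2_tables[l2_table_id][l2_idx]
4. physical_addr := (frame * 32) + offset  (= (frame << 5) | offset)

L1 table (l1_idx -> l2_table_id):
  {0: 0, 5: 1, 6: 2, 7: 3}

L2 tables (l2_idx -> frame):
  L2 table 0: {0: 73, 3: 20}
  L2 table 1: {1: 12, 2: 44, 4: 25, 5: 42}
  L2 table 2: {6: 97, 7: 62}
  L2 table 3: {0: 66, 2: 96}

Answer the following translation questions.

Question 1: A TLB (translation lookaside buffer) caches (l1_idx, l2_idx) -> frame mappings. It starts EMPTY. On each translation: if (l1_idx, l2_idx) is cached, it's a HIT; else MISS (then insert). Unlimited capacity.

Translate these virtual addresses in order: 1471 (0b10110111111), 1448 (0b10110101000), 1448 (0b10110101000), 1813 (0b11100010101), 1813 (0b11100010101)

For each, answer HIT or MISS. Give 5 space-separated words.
Answer: MISS HIT HIT MISS HIT

Derivation:
vaddr=1471: (5,5) not in TLB -> MISS, insert
vaddr=1448: (5,5) in TLB -> HIT
vaddr=1448: (5,5) in TLB -> HIT
vaddr=1813: (7,0) not in TLB -> MISS, insert
vaddr=1813: (7,0) in TLB -> HIT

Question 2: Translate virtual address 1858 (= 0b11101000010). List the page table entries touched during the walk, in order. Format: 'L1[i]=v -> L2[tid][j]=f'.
Answer: L1[7]=3 -> L2[3][2]=96

Derivation:
vaddr = 1858 = 0b11101000010
Split: l1_idx=7, l2_idx=2, offset=2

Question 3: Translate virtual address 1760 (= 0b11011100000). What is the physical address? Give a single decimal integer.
Answer: 1984

Derivation:
vaddr = 1760 = 0b11011100000
Split: l1_idx=6, l2_idx=7, offset=0
L1[6] = 2
L2[2][7] = 62
paddr = 62 * 32 + 0 = 1984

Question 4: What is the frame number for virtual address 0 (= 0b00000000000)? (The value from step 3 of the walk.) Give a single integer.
Answer: 73

Derivation:
vaddr = 0: l1_idx=0, l2_idx=0
L1[0] = 0; L2[0][0] = 73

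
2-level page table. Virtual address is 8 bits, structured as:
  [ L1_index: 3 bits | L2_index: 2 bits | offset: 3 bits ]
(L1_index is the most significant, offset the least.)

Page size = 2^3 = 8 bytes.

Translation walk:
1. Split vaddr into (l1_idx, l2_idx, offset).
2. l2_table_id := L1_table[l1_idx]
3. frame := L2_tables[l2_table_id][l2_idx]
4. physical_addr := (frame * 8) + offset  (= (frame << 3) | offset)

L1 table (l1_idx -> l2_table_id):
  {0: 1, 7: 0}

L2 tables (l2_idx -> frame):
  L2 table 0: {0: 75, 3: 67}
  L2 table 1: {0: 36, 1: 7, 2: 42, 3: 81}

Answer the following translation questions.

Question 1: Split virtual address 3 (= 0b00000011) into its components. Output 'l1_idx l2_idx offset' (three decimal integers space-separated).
Answer: 0 0 3

Derivation:
vaddr = 3 = 0b00000011
  top 3 bits -> l1_idx = 0
  next 2 bits -> l2_idx = 0
  bottom 3 bits -> offset = 3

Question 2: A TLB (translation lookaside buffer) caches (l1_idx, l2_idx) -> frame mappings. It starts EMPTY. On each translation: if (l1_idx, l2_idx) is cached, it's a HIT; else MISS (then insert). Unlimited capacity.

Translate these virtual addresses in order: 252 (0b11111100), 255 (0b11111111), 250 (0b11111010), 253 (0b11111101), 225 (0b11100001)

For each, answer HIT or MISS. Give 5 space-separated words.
vaddr=252: (7,3) not in TLB -> MISS, insert
vaddr=255: (7,3) in TLB -> HIT
vaddr=250: (7,3) in TLB -> HIT
vaddr=253: (7,3) in TLB -> HIT
vaddr=225: (7,0) not in TLB -> MISS, insert

Answer: MISS HIT HIT HIT MISS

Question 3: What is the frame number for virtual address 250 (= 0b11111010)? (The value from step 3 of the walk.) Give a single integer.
vaddr = 250: l1_idx=7, l2_idx=3
L1[7] = 0; L2[0][3] = 67

Answer: 67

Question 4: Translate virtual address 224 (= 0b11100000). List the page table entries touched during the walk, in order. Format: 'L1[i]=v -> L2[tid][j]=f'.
Answer: L1[7]=0 -> L2[0][0]=75

Derivation:
vaddr = 224 = 0b11100000
Split: l1_idx=7, l2_idx=0, offset=0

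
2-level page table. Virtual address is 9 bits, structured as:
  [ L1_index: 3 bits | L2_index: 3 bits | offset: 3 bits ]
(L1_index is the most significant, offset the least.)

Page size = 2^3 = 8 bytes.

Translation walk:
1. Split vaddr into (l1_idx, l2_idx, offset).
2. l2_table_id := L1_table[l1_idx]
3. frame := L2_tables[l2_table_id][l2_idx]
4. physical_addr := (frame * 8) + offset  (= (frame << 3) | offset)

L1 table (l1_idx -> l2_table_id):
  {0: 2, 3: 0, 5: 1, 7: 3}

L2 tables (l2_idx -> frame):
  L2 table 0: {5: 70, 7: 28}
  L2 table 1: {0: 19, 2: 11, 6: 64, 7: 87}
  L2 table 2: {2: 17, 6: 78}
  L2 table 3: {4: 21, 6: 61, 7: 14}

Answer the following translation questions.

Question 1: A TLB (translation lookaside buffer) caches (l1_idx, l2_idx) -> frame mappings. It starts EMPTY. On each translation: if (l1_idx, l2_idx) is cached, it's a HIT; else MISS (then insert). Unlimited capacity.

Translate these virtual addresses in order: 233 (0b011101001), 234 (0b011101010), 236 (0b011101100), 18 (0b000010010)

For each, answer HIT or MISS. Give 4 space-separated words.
Answer: MISS HIT HIT MISS

Derivation:
vaddr=233: (3,5) not in TLB -> MISS, insert
vaddr=234: (3,5) in TLB -> HIT
vaddr=236: (3,5) in TLB -> HIT
vaddr=18: (0,2) not in TLB -> MISS, insert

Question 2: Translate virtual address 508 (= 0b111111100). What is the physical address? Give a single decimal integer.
Answer: 116

Derivation:
vaddr = 508 = 0b111111100
Split: l1_idx=7, l2_idx=7, offset=4
L1[7] = 3
L2[3][7] = 14
paddr = 14 * 8 + 4 = 116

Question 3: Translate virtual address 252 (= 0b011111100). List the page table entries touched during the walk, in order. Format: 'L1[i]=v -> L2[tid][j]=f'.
Answer: L1[3]=0 -> L2[0][7]=28

Derivation:
vaddr = 252 = 0b011111100
Split: l1_idx=3, l2_idx=7, offset=4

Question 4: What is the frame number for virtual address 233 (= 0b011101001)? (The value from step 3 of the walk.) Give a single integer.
vaddr = 233: l1_idx=3, l2_idx=5
L1[3] = 0; L2[0][5] = 70

Answer: 70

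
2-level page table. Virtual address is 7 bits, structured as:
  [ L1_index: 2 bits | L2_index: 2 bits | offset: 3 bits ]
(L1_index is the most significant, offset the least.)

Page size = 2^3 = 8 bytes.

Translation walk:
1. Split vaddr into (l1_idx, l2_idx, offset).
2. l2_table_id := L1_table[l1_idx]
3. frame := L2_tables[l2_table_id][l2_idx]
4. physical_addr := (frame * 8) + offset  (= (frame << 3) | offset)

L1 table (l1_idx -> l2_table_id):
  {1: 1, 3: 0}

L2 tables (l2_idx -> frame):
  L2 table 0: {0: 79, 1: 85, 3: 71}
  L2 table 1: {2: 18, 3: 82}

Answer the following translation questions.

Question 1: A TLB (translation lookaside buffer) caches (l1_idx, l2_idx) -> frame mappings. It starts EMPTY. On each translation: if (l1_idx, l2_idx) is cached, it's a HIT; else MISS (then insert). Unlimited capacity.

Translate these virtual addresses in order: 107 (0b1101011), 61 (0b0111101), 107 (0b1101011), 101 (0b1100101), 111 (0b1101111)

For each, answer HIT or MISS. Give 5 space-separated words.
vaddr=107: (3,1) not in TLB -> MISS, insert
vaddr=61: (1,3) not in TLB -> MISS, insert
vaddr=107: (3,1) in TLB -> HIT
vaddr=101: (3,0) not in TLB -> MISS, insert
vaddr=111: (3,1) in TLB -> HIT

Answer: MISS MISS HIT MISS HIT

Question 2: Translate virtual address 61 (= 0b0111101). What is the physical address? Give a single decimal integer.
vaddr = 61 = 0b0111101
Split: l1_idx=1, l2_idx=3, offset=5
L1[1] = 1
L2[1][3] = 82
paddr = 82 * 8 + 5 = 661

Answer: 661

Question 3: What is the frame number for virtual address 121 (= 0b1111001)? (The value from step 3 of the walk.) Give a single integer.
Answer: 71

Derivation:
vaddr = 121: l1_idx=3, l2_idx=3
L1[3] = 0; L2[0][3] = 71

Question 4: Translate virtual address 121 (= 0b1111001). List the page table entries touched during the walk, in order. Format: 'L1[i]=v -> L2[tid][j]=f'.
vaddr = 121 = 0b1111001
Split: l1_idx=3, l2_idx=3, offset=1

Answer: L1[3]=0 -> L2[0][3]=71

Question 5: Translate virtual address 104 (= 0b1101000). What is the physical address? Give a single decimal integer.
Answer: 680

Derivation:
vaddr = 104 = 0b1101000
Split: l1_idx=3, l2_idx=1, offset=0
L1[3] = 0
L2[0][1] = 85
paddr = 85 * 8 + 0 = 680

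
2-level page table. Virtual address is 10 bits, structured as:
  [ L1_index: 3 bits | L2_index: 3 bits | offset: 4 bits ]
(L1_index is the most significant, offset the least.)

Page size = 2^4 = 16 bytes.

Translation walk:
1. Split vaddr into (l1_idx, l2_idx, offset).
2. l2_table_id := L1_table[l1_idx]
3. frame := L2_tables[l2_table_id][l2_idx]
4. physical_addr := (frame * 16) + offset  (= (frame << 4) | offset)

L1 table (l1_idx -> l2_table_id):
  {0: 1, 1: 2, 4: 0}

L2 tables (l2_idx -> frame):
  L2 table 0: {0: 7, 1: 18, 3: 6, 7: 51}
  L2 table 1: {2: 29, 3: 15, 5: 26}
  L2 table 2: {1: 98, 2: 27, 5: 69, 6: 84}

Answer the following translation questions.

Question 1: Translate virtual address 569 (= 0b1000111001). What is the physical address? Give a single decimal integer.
Answer: 105

Derivation:
vaddr = 569 = 0b1000111001
Split: l1_idx=4, l2_idx=3, offset=9
L1[4] = 0
L2[0][3] = 6
paddr = 6 * 16 + 9 = 105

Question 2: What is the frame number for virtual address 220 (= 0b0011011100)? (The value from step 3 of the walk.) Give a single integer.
vaddr = 220: l1_idx=1, l2_idx=5
L1[1] = 2; L2[2][5] = 69

Answer: 69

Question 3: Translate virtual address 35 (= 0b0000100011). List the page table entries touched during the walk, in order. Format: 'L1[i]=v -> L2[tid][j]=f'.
vaddr = 35 = 0b0000100011
Split: l1_idx=0, l2_idx=2, offset=3

Answer: L1[0]=1 -> L2[1][2]=29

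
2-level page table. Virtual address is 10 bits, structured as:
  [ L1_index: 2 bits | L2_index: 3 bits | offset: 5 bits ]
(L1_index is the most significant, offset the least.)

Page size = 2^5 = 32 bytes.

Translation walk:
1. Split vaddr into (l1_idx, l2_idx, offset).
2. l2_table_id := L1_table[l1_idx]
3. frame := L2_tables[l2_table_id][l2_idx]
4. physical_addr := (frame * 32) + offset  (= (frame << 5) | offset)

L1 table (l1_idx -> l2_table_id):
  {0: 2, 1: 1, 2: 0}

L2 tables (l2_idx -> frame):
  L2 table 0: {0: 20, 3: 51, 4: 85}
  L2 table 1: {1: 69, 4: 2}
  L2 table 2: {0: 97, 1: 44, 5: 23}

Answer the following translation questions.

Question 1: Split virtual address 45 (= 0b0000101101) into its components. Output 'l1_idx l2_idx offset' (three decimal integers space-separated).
Answer: 0 1 13

Derivation:
vaddr = 45 = 0b0000101101
  top 2 bits -> l1_idx = 0
  next 3 bits -> l2_idx = 1
  bottom 5 bits -> offset = 13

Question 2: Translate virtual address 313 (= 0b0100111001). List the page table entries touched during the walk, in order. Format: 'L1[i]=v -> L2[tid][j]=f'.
Answer: L1[1]=1 -> L2[1][1]=69

Derivation:
vaddr = 313 = 0b0100111001
Split: l1_idx=1, l2_idx=1, offset=25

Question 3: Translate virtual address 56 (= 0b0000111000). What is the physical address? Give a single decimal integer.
Answer: 1432

Derivation:
vaddr = 56 = 0b0000111000
Split: l1_idx=0, l2_idx=1, offset=24
L1[0] = 2
L2[2][1] = 44
paddr = 44 * 32 + 24 = 1432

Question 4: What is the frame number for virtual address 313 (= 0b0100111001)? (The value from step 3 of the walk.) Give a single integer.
vaddr = 313: l1_idx=1, l2_idx=1
L1[1] = 1; L2[1][1] = 69

Answer: 69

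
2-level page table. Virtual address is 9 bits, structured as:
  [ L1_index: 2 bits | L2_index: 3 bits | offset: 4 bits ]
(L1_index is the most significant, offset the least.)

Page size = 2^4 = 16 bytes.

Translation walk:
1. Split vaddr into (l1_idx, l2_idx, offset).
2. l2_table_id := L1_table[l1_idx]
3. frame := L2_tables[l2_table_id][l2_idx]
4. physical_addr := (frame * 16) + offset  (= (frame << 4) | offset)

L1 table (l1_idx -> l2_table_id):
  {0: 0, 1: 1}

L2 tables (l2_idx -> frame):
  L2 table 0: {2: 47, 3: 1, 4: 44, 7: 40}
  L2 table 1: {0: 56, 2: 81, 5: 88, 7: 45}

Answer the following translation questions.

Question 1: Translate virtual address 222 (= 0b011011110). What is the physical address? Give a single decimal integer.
vaddr = 222 = 0b011011110
Split: l1_idx=1, l2_idx=5, offset=14
L1[1] = 1
L2[1][5] = 88
paddr = 88 * 16 + 14 = 1422

Answer: 1422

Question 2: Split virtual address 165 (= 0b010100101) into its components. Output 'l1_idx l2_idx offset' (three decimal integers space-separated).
vaddr = 165 = 0b010100101
  top 2 bits -> l1_idx = 1
  next 3 bits -> l2_idx = 2
  bottom 4 bits -> offset = 5

Answer: 1 2 5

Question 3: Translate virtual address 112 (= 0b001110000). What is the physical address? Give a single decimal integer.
Answer: 640

Derivation:
vaddr = 112 = 0b001110000
Split: l1_idx=0, l2_idx=7, offset=0
L1[0] = 0
L2[0][7] = 40
paddr = 40 * 16 + 0 = 640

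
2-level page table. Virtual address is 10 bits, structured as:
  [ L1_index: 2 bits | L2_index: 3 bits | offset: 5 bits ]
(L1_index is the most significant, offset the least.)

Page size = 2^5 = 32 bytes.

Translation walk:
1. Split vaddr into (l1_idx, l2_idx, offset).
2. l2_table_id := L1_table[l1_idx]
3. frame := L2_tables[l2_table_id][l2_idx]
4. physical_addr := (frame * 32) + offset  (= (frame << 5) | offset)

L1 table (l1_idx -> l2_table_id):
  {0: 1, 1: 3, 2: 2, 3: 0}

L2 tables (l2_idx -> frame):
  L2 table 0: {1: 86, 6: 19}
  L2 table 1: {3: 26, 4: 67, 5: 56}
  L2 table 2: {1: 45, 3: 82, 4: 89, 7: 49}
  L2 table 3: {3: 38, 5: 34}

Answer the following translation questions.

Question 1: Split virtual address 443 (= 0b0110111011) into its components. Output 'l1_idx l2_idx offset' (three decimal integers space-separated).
vaddr = 443 = 0b0110111011
  top 2 bits -> l1_idx = 1
  next 3 bits -> l2_idx = 5
  bottom 5 bits -> offset = 27

Answer: 1 5 27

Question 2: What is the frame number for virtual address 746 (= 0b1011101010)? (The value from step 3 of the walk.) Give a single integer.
vaddr = 746: l1_idx=2, l2_idx=7
L1[2] = 2; L2[2][7] = 49

Answer: 49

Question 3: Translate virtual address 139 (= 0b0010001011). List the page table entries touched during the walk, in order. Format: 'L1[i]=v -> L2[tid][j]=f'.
vaddr = 139 = 0b0010001011
Split: l1_idx=0, l2_idx=4, offset=11

Answer: L1[0]=1 -> L2[1][4]=67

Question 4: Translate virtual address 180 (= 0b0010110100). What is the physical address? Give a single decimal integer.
vaddr = 180 = 0b0010110100
Split: l1_idx=0, l2_idx=5, offset=20
L1[0] = 1
L2[1][5] = 56
paddr = 56 * 32 + 20 = 1812

Answer: 1812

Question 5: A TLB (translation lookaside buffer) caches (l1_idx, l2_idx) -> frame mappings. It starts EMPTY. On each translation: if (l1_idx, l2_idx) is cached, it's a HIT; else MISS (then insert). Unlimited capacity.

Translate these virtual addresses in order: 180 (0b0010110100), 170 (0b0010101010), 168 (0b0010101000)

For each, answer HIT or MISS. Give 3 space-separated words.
vaddr=180: (0,5) not in TLB -> MISS, insert
vaddr=170: (0,5) in TLB -> HIT
vaddr=168: (0,5) in TLB -> HIT

Answer: MISS HIT HIT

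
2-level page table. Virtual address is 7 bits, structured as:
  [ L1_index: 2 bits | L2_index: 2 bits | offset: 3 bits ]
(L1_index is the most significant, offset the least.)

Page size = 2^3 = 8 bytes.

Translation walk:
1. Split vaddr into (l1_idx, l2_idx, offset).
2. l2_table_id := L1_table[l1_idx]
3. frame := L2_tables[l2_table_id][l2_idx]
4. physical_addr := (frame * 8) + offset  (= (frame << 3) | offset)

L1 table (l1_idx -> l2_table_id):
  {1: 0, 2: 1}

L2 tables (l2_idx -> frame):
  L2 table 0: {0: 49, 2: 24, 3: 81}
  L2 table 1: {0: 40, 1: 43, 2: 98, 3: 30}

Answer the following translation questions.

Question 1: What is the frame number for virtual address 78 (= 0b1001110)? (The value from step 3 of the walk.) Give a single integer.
Answer: 43

Derivation:
vaddr = 78: l1_idx=2, l2_idx=1
L1[2] = 1; L2[1][1] = 43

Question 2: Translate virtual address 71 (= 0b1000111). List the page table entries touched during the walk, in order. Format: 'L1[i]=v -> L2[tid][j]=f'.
Answer: L1[2]=1 -> L2[1][0]=40

Derivation:
vaddr = 71 = 0b1000111
Split: l1_idx=2, l2_idx=0, offset=7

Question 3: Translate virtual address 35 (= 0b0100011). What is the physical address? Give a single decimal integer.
vaddr = 35 = 0b0100011
Split: l1_idx=1, l2_idx=0, offset=3
L1[1] = 0
L2[0][0] = 49
paddr = 49 * 8 + 3 = 395

Answer: 395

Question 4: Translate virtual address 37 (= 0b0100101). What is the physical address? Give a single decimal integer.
vaddr = 37 = 0b0100101
Split: l1_idx=1, l2_idx=0, offset=5
L1[1] = 0
L2[0][0] = 49
paddr = 49 * 8 + 5 = 397

Answer: 397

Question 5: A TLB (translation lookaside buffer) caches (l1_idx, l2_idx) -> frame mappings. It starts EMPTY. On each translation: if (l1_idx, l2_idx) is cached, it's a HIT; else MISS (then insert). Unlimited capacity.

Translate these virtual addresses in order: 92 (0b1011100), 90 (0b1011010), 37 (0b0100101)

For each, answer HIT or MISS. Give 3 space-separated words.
vaddr=92: (2,3) not in TLB -> MISS, insert
vaddr=90: (2,3) in TLB -> HIT
vaddr=37: (1,0) not in TLB -> MISS, insert

Answer: MISS HIT MISS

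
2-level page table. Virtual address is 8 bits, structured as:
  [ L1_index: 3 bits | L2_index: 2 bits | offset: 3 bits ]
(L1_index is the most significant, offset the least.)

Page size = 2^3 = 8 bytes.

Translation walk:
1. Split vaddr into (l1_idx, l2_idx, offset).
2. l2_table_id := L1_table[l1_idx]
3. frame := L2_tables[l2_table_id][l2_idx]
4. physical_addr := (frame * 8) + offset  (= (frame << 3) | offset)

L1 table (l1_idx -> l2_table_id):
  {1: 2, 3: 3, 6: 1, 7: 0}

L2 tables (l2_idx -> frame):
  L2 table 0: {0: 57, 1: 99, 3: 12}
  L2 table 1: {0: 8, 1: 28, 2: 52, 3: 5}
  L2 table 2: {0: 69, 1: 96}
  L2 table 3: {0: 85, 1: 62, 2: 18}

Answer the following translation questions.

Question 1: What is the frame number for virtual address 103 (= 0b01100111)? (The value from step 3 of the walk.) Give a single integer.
vaddr = 103: l1_idx=3, l2_idx=0
L1[3] = 3; L2[3][0] = 85

Answer: 85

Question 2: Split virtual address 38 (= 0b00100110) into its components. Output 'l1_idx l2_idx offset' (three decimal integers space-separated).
vaddr = 38 = 0b00100110
  top 3 bits -> l1_idx = 1
  next 2 bits -> l2_idx = 0
  bottom 3 bits -> offset = 6

Answer: 1 0 6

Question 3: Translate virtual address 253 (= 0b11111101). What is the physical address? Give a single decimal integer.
vaddr = 253 = 0b11111101
Split: l1_idx=7, l2_idx=3, offset=5
L1[7] = 0
L2[0][3] = 12
paddr = 12 * 8 + 5 = 101

Answer: 101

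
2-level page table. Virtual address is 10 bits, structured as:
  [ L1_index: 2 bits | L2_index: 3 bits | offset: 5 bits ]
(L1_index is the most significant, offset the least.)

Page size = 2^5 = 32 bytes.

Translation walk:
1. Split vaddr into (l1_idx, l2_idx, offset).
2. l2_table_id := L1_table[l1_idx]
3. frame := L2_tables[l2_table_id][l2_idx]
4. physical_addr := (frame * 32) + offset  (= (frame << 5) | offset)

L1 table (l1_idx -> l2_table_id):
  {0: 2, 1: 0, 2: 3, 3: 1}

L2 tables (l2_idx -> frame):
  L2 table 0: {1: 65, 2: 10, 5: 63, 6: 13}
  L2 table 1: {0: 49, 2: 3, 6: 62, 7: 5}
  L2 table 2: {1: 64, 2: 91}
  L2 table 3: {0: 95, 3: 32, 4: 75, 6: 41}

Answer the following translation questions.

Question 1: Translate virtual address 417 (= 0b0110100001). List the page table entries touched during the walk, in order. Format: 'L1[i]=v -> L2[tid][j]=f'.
vaddr = 417 = 0b0110100001
Split: l1_idx=1, l2_idx=5, offset=1

Answer: L1[1]=0 -> L2[0][5]=63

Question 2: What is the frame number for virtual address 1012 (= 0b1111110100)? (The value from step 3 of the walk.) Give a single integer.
Answer: 5

Derivation:
vaddr = 1012: l1_idx=3, l2_idx=7
L1[3] = 1; L2[1][7] = 5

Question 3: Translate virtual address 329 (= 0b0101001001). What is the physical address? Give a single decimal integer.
vaddr = 329 = 0b0101001001
Split: l1_idx=1, l2_idx=2, offset=9
L1[1] = 0
L2[0][2] = 10
paddr = 10 * 32 + 9 = 329

Answer: 329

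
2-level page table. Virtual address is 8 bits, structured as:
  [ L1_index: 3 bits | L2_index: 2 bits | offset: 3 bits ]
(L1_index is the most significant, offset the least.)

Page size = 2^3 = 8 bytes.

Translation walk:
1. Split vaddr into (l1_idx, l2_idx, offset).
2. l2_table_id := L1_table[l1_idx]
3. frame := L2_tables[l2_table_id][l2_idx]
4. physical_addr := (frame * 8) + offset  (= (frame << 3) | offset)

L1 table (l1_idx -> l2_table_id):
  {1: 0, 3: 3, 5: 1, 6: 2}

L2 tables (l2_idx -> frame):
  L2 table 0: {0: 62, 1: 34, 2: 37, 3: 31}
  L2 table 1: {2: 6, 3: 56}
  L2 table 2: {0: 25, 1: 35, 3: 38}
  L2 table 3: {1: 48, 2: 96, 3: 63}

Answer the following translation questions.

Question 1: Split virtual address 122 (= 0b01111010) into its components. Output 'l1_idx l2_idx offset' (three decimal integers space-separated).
vaddr = 122 = 0b01111010
  top 3 bits -> l1_idx = 3
  next 2 bits -> l2_idx = 3
  bottom 3 bits -> offset = 2

Answer: 3 3 2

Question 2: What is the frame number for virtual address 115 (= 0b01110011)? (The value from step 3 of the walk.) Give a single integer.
Answer: 96

Derivation:
vaddr = 115: l1_idx=3, l2_idx=2
L1[3] = 3; L2[3][2] = 96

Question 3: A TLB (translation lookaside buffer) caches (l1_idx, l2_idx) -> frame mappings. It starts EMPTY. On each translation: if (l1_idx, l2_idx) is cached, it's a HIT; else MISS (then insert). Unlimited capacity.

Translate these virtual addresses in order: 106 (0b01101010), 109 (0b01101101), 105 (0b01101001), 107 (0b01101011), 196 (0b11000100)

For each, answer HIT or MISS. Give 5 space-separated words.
Answer: MISS HIT HIT HIT MISS

Derivation:
vaddr=106: (3,1) not in TLB -> MISS, insert
vaddr=109: (3,1) in TLB -> HIT
vaddr=105: (3,1) in TLB -> HIT
vaddr=107: (3,1) in TLB -> HIT
vaddr=196: (6,0) not in TLB -> MISS, insert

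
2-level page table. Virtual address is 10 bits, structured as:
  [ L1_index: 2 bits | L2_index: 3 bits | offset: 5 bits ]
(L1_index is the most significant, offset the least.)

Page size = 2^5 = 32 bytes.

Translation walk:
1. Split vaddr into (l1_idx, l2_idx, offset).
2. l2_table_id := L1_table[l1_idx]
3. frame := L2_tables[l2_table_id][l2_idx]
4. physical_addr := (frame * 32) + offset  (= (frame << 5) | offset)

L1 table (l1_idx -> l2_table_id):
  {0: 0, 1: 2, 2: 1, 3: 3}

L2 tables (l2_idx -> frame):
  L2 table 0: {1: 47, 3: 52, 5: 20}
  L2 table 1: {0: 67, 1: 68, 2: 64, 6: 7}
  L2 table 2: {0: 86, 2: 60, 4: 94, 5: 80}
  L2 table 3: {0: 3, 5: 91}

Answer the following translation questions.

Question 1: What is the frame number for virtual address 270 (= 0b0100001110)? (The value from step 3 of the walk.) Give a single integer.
vaddr = 270: l1_idx=1, l2_idx=0
L1[1] = 2; L2[2][0] = 86

Answer: 86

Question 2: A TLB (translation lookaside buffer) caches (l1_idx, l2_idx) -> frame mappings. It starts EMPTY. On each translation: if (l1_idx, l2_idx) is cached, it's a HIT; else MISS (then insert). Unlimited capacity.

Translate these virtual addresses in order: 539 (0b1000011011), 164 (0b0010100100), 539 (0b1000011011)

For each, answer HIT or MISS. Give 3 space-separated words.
vaddr=539: (2,0) not in TLB -> MISS, insert
vaddr=164: (0,5) not in TLB -> MISS, insert
vaddr=539: (2,0) in TLB -> HIT

Answer: MISS MISS HIT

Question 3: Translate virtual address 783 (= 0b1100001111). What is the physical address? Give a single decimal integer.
Answer: 111

Derivation:
vaddr = 783 = 0b1100001111
Split: l1_idx=3, l2_idx=0, offset=15
L1[3] = 3
L2[3][0] = 3
paddr = 3 * 32 + 15 = 111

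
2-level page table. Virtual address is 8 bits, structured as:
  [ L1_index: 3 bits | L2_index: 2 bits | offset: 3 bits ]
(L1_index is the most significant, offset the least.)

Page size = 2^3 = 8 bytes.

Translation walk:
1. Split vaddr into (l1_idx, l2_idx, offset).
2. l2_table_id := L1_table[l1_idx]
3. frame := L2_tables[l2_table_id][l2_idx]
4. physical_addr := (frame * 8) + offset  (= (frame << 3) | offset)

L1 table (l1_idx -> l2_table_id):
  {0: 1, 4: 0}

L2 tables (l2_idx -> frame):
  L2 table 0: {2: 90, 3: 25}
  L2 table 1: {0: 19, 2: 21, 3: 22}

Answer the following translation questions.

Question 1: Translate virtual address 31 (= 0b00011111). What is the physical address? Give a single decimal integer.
vaddr = 31 = 0b00011111
Split: l1_idx=0, l2_idx=3, offset=7
L1[0] = 1
L2[1][3] = 22
paddr = 22 * 8 + 7 = 183

Answer: 183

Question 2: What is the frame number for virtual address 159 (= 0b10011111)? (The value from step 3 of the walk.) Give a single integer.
Answer: 25

Derivation:
vaddr = 159: l1_idx=4, l2_idx=3
L1[4] = 0; L2[0][3] = 25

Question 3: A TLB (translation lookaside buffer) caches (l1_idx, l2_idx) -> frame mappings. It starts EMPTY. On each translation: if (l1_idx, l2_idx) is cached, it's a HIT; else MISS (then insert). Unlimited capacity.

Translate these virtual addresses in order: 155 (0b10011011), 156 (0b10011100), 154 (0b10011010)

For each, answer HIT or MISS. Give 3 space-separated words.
vaddr=155: (4,3) not in TLB -> MISS, insert
vaddr=156: (4,3) in TLB -> HIT
vaddr=154: (4,3) in TLB -> HIT

Answer: MISS HIT HIT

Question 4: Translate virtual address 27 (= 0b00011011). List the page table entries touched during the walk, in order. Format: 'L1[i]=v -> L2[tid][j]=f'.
Answer: L1[0]=1 -> L2[1][3]=22

Derivation:
vaddr = 27 = 0b00011011
Split: l1_idx=0, l2_idx=3, offset=3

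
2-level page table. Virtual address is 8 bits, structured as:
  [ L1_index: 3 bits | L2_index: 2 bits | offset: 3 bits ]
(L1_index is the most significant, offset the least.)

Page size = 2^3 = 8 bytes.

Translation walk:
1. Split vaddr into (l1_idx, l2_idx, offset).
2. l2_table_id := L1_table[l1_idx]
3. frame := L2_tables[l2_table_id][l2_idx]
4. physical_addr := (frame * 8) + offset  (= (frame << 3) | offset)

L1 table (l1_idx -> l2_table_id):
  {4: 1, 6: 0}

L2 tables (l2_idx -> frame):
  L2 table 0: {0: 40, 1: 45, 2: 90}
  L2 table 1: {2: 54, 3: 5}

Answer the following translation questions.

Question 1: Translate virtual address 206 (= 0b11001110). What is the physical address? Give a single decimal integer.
vaddr = 206 = 0b11001110
Split: l1_idx=6, l2_idx=1, offset=6
L1[6] = 0
L2[0][1] = 45
paddr = 45 * 8 + 6 = 366

Answer: 366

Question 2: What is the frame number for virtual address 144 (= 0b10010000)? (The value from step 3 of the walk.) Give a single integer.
vaddr = 144: l1_idx=4, l2_idx=2
L1[4] = 1; L2[1][2] = 54

Answer: 54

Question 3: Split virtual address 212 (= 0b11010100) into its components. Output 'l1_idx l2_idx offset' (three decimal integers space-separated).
Answer: 6 2 4

Derivation:
vaddr = 212 = 0b11010100
  top 3 bits -> l1_idx = 6
  next 2 bits -> l2_idx = 2
  bottom 3 bits -> offset = 4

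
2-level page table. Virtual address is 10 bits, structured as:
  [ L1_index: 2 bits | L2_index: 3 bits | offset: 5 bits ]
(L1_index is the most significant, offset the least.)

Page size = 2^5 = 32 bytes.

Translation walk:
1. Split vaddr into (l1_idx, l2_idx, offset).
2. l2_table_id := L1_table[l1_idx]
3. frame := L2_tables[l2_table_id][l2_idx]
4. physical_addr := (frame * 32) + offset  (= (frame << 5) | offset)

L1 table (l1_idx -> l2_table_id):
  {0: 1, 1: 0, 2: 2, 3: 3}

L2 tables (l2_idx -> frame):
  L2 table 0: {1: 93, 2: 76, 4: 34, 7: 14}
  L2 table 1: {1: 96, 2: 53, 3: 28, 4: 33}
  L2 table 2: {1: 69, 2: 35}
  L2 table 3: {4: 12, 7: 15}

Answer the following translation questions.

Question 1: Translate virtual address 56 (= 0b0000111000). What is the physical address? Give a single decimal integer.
Answer: 3096

Derivation:
vaddr = 56 = 0b0000111000
Split: l1_idx=0, l2_idx=1, offset=24
L1[0] = 1
L2[1][1] = 96
paddr = 96 * 32 + 24 = 3096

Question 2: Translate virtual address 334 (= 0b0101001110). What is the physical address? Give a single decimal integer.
Answer: 2446

Derivation:
vaddr = 334 = 0b0101001110
Split: l1_idx=1, l2_idx=2, offset=14
L1[1] = 0
L2[0][2] = 76
paddr = 76 * 32 + 14 = 2446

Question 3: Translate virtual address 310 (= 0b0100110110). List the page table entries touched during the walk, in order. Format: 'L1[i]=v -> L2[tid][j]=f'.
Answer: L1[1]=0 -> L2[0][1]=93

Derivation:
vaddr = 310 = 0b0100110110
Split: l1_idx=1, l2_idx=1, offset=22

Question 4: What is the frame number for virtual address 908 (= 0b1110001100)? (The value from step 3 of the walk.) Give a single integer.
vaddr = 908: l1_idx=3, l2_idx=4
L1[3] = 3; L2[3][4] = 12

Answer: 12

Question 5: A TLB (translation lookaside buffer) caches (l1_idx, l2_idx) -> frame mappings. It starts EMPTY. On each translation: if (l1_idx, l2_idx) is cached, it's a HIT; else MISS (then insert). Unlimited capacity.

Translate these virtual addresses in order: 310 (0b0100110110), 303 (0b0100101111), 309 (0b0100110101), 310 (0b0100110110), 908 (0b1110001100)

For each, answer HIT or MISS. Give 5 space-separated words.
Answer: MISS HIT HIT HIT MISS

Derivation:
vaddr=310: (1,1) not in TLB -> MISS, insert
vaddr=303: (1,1) in TLB -> HIT
vaddr=309: (1,1) in TLB -> HIT
vaddr=310: (1,1) in TLB -> HIT
vaddr=908: (3,4) not in TLB -> MISS, insert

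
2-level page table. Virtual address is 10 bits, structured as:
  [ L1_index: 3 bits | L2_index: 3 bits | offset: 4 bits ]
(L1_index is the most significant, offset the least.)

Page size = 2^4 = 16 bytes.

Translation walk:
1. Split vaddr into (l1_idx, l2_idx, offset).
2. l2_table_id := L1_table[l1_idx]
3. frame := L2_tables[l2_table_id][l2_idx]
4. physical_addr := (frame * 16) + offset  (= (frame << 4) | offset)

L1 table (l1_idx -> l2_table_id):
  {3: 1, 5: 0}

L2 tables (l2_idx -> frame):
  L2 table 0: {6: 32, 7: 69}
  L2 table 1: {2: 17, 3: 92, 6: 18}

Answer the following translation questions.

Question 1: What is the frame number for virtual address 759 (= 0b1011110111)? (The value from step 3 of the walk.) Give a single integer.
vaddr = 759: l1_idx=5, l2_idx=7
L1[5] = 0; L2[0][7] = 69

Answer: 69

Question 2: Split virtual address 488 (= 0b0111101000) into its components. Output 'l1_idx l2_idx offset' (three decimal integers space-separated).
Answer: 3 6 8

Derivation:
vaddr = 488 = 0b0111101000
  top 3 bits -> l1_idx = 3
  next 3 bits -> l2_idx = 6
  bottom 4 bits -> offset = 8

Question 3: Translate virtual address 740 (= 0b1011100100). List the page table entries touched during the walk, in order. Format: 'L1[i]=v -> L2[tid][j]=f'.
vaddr = 740 = 0b1011100100
Split: l1_idx=5, l2_idx=6, offset=4

Answer: L1[5]=0 -> L2[0][6]=32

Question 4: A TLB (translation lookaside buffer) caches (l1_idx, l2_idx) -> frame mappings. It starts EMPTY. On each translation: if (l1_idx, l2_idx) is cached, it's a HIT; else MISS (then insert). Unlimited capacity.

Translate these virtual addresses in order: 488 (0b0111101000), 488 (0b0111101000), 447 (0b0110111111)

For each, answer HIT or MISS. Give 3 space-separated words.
vaddr=488: (3,6) not in TLB -> MISS, insert
vaddr=488: (3,6) in TLB -> HIT
vaddr=447: (3,3) not in TLB -> MISS, insert

Answer: MISS HIT MISS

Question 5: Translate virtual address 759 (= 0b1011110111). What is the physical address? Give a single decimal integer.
vaddr = 759 = 0b1011110111
Split: l1_idx=5, l2_idx=7, offset=7
L1[5] = 0
L2[0][7] = 69
paddr = 69 * 16 + 7 = 1111

Answer: 1111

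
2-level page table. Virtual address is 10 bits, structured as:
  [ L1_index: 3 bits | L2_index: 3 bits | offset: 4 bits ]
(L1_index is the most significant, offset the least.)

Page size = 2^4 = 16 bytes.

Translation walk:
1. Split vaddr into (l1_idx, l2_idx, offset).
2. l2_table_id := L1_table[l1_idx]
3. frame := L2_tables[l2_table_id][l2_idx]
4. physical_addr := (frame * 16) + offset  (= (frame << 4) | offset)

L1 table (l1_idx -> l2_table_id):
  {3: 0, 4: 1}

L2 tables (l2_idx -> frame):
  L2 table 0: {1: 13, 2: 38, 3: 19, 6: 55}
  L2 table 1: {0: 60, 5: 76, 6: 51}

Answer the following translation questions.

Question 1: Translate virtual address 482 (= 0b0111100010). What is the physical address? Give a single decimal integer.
vaddr = 482 = 0b0111100010
Split: l1_idx=3, l2_idx=6, offset=2
L1[3] = 0
L2[0][6] = 55
paddr = 55 * 16 + 2 = 882

Answer: 882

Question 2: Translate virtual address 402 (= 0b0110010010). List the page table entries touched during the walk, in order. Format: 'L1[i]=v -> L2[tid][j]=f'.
vaddr = 402 = 0b0110010010
Split: l1_idx=3, l2_idx=1, offset=2

Answer: L1[3]=0 -> L2[0][1]=13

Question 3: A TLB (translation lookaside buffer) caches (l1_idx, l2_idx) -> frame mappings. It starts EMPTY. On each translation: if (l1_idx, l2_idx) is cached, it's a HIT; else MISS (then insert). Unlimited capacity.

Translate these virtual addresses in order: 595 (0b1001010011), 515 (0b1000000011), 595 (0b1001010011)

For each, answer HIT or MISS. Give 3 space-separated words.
vaddr=595: (4,5) not in TLB -> MISS, insert
vaddr=515: (4,0) not in TLB -> MISS, insert
vaddr=595: (4,5) in TLB -> HIT

Answer: MISS MISS HIT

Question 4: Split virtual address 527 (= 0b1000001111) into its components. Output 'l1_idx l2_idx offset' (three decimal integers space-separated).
vaddr = 527 = 0b1000001111
  top 3 bits -> l1_idx = 4
  next 3 bits -> l2_idx = 0
  bottom 4 bits -> offset = 15

Answer: 4 0 15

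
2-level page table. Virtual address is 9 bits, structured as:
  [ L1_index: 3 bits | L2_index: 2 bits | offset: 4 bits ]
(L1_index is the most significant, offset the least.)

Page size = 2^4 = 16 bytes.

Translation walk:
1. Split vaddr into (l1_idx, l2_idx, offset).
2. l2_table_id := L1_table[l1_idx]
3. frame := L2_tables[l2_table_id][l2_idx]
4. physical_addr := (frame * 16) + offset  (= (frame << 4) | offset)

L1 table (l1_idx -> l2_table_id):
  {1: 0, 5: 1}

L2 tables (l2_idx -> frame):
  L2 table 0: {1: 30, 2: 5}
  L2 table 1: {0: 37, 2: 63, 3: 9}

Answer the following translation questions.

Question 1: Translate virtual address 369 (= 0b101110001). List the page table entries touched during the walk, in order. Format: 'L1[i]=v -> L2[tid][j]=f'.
Answer: L1[5]=1 -> L2[1][3]=9

Derivation:
vaddr = 369 = 0b101110001
Split: l1_idx=5, l2_idx=3, offset=1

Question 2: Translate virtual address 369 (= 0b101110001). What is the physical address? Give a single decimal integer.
vaddr = 369 = 0b101110001
Split: l1_idx=5, l2_idx=3, offset=1
L1[5] = 1
L2[1][3] = 9
paddr = 9 * 16 + 1 = 145

Answer: 145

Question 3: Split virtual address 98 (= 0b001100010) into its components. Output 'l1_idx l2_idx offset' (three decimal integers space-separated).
vaddr = 98 = 0b001100010
  top 3 bits -> l1_idx = 1
  next 2 bits -> l2_idx = 2
  bottom 4 bits -> offset = 2

Answer: 1 2 2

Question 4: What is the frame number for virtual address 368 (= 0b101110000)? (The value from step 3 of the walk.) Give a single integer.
Answer: 9

Derivation:
vaddr = 368: l1_idx=5, l2_idx=3
L1[5] = 1; L2[1][3] = 9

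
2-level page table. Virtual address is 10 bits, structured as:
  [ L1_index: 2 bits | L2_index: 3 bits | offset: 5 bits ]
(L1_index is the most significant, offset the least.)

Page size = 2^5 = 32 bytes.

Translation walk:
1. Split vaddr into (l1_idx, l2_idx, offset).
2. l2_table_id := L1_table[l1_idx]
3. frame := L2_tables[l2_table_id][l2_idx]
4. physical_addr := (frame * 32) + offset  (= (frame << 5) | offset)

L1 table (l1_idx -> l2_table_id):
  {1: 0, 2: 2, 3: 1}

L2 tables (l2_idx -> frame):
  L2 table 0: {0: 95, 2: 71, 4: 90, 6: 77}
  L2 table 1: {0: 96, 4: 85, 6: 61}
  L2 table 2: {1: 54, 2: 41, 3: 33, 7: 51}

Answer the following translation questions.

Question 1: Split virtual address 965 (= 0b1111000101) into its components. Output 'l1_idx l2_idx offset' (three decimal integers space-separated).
vaddr = 965 = 0b1111000101
  top 2 bits -> l1_idx = 3
  next 3 bits -> l2_idx = 6
  bottom 5 bits -> offset = 5

Answer: 3 6 5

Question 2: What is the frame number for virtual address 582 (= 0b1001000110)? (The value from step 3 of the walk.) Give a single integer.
vaddr = 582: l1_idx=2, l2_idx=2
L1[2] = 2; L2[2][2] = 41

Answer: 41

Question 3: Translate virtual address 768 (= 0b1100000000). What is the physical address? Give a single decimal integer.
Answer: 3072

Derivation:
vaddr = 768 = 0b1100000000
Split: l1_idx=3, l2_idx=0, offset=0
L1[3] = 1
L2[1][0] = 96
paddr = 96 * 32 + 0 = 3072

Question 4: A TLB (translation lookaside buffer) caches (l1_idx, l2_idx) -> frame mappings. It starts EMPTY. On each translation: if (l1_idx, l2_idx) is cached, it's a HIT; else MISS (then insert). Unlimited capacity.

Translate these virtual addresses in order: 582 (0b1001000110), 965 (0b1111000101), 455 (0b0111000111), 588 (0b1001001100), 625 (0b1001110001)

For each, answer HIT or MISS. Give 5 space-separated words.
Answer: MISS MISS MISS HIT MISS

Derivation:
vaddr=582: (2,2) not in TLB -> MISS, insert
vaddr=965: (3,6) not in TLB -> MISS, insert
vaddr=455: (1,6) not in TLB -> MISS, insert
vaddr=588: (2,2) in TLB -> HIT
vaddr=625: (2,3) not in TLB -> MISS, insert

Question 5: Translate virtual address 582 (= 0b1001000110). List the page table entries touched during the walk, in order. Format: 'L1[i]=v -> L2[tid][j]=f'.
vaddr = 582 = 0b1001000110
Split: l1_idx=2, l2_idx=2, offset=6

Answer: L1[2]=2 -> L2[2][2]=41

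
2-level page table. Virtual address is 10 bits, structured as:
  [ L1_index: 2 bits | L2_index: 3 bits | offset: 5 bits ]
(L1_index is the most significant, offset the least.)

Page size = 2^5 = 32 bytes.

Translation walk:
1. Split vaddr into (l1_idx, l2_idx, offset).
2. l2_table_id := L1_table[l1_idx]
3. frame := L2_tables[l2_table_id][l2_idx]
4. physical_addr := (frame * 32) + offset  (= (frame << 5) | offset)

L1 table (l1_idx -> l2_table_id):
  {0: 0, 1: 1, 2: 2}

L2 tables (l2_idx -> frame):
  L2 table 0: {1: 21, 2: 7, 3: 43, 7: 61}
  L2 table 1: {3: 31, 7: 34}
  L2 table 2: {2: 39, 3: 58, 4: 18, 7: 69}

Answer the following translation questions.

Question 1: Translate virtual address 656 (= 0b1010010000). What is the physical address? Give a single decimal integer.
Answer: 592

Derivation:
vaddr = 656 = 0b1010010000
Split: l1_idx=2, l2_idx=4, offset=16
L1[2] = 2
L2[2][4] = 18
paddr = 18 * 32 + 16 = 592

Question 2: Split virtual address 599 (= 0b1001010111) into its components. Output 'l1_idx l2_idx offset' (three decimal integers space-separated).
vaddr = 599 = 0b1001010111
  top 2 bits -> l1_idx = 2
  next 3 bits -> l2_idx = 2
  bottom 5 bits -> offset = 23

Answer: 2 2 23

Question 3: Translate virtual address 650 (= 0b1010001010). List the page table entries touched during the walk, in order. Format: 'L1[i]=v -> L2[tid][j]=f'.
vaddr = 650 = 0b1010001010
Split: l1_idx=2, l2_idx=4, offset=10

Answer: L1[2]=2 -> L2[2][4]=18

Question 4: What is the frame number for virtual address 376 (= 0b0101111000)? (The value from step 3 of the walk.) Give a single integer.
Answer: 31

Derivation:
vaddr = 376: l1_idx=1, l2_idx=3
L1[1] = 1; L2[1][3] = 31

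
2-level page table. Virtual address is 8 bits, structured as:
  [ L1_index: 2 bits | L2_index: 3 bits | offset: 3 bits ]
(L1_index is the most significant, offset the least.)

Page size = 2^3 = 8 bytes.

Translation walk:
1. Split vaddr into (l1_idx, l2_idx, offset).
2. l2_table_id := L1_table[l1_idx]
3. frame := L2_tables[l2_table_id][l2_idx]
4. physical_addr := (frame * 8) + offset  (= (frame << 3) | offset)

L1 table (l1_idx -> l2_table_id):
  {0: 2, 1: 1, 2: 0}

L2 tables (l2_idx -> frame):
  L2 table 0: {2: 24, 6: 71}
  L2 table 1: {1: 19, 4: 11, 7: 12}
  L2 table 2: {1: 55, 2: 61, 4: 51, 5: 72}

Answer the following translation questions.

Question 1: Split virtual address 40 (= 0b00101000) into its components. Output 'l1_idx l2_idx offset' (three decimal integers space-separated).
Answer: 0 5 0

Derivation:
vaddr = 40 = 0b00101000
  top 2 bits -> l1_idx = 0
  next 3 bits -> l2_idx = 5
  bottom 3 bits -> offset = 0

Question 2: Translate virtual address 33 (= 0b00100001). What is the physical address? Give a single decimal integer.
vaddr = 33 = 0b00100001
Split: l1_idx=0, l2_idx=4, offset=1
L1[0] = 2
L2[2][4] = 51
paddr = 51 * 8 + 1 = 409

Answer: 409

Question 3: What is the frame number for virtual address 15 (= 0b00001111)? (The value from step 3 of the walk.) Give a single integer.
vaddr = 15: l1_idx=0, l2_idx=1
L1[0] = 2; L2[2][1] = 55

Answer: 55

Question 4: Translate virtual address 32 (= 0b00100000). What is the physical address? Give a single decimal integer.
vaddr = 32 = 0b00100000
Split: l1_idx=0, l2_idx=4, offset=0
L1[0] = 2
L2[2][4] = 51
paddr = 51 * 8 + 0 = 408

Answer: 408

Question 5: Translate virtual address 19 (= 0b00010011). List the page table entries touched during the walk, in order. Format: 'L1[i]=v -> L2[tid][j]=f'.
vaddr = 19 = 0b00010011
Split: l1_idx=0, l2_idx=2, offset=3

Answer: L1[0]=2 -> L2[2][2]=61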